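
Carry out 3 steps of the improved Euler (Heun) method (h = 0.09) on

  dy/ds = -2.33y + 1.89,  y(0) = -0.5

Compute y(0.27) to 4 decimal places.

0.1084

Heun: k1 = f(s_n, y_n); k2 = f(s_n + h, y_n + h·k1); y_{n+1} = y_n + (h/2)·(k1 + k2).
s=0.000000, y=-0.500000:
  k1 = f(0.000000, -0.500000) = 3.055000
  k2 = f(0.090000, -0.225050) = 2.414366
  y ← -0.500000 + (0.09/2)·(3.055000 + 2.414366) = -0.253879
s=0.090000, y=-0.253879:
  k1 = f(0.090000, -0.253879) = 2.481537
  k2 = f(0.180000, -0.030540) = 1.961159
  y ← -0.253879 + (0.09/2)·(2.481537 + 1.961159) = -0.053957
s=0.180000, y=-0.053957:
  k1 = f(0.180000, -0.053957) = 2.015720
  k2 = f(0.270000, 0.127458) = 1.593024
  y ← -0.053957 + (0.09/2)·(2.015720 + 1.593024) = 0.108436
y(0.27) ≈ 0.1084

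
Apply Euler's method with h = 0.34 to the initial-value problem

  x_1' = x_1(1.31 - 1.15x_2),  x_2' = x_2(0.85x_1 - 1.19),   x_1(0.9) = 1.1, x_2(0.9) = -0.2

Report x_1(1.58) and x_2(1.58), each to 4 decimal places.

2.5421, -0.1972

Euler on (x_1,x_2): x_1_{n+1} = x_1_n + h·x_1', x_2_{n+1} = x_2_n + h·x_2'.
0.900000: (1.100000, -0.200000); f=(1.694000, 0.051000) → (1.675960, -0.182660)
1.240000: (1.675960, -0.182660); f=(2.547558, -0.042846) → (2.542130, -0.197228)
(x_1(1.58), x_2(1.58)) ≈ (2.5421, -0.1972)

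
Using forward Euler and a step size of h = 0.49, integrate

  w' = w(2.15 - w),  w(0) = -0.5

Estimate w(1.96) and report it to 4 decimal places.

-76.9019

Euler: w_{n+1} = w_n + h·f(t_n, w_n).
t=0.000000, w=-0.500000: f=-1.325000 → w ← -0.500000 + 0.49·(-1.325000) = -1.149250
t=0.490000, w=-1.149250: f=-3.791663 → w ← -1.149250 + 0.49·(-3.791663) = -3.007165
t=0.980000, w=-3.007165: f=-15.508445 → w ← -3.007165 + 0.49·(-15.508445) = -10.606303
t=1.470000, w=-10.606303: f=-135.297217 → w ← -10.606303 + 0.49·(-135.297217) = -76.901939
w(1.96) ≈ -76.9019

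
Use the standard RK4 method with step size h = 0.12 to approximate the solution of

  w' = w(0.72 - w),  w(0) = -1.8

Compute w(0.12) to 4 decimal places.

RK4: k1 = f(s_n, w_n); k2 = f(s_n + h/2, w_n + (h/2)·k1); k3 = f(s_n + h/2, w_n + (h/2)·k2); k4 = f(s_n + h, w_n + h·k3); w_{n+1} = w_n + (h/6)·(k1 + 2k2 + 2k3 + k4).
s=0.000000, w=-1.800000:
  k1 = f(0.000000, -1.800000) = -4.536000
  k2 = f(0.060000, -2.072160) = -5.785802
  k3 = f(0.060000, -2.147148) = -6.156192
  k4 = f(0.120000, -2.538743) = -8.273111
  w ← -1.800000 + (0.12/6)·(k1 + 2k2 + 2k3 + k4) = -2.533862
w(0.12) ≈ -2.5339

-2.5339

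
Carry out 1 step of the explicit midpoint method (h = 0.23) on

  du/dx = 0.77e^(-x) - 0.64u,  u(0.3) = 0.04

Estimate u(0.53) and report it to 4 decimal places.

Midpoint: k1 = f(x_n, u_n); k2 = f(x_n + h/2, u_n + (h/2)·k1); u_{n+1} = u_n + h·k2.
x=0.300000, u=0.040000:
  k1 = f(0.300000, 0.040000) = 0.544830
  k2 = f(0.415000, 0.102655) = 0.442763
  u ← 0.040000 + 0.23·0.442763 = 0.141835
u(0.53) ≈ 0.1418

0.1418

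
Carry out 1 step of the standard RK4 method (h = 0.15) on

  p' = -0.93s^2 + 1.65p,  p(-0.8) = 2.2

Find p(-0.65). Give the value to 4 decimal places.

2.7336

RK4: k1 = f(s_n, p_n); k2 = f(s_n + h/2, p_n + (h/2)·k1); k3 = f(s_n + h/2, p_n + (h/2)·k2); k4 = f(s_n + h, p_n + h·k3); p_{n+1} = p_n + (h/6)·(k1 + 2k2 + 2k3 + k4).
s=-0.800000, p=2.200000:
  k1 = f(-0.800000, 2.200000) = 3.034800
  k2 = f(-0.725000, 2.427610) = 3.516725
  k3 = f(-0.725000, 2.463754) = 3.576363
  k4 = f(-0.650000, 2.736455) = 4.122225
  p ← 2.200000 + (0.15/6)·(k1 + 2k2 + 2k3 + k4) = 2.733580
p(-0.65) ≈ 2.7336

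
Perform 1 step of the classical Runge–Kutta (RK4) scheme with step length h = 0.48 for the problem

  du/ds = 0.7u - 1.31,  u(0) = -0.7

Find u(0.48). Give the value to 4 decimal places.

-1.7268

RK4: k1 = f(s_n, u_n); k2 = f(s_n + h/2, u_n + (h/2)·k1); k3 = f(s_n + h/2, u_n + (h/2)·k2); k4 = f(s_n + h, u_n + h·k3); u_{n+1} = u_n + (h/6)·(k1 + 2k2 + 2k3 + k4).
s=0.000000, u=-0.700000:
  k1 = f(0.000000, -0.700000) = -1.800000
  k2 = f(0.240000, -1.132000) = -2.102400
  k3 = f(0.240000, -1.204576) = -2.153203
  k4 = f(0.480000, -1.733538) = -2.523476
  u ← -0.700000 + (0.48/6)·(k1 + 2k2 + 2k3 + k4) = -1.726775
u(0.48) ≈ -1.7268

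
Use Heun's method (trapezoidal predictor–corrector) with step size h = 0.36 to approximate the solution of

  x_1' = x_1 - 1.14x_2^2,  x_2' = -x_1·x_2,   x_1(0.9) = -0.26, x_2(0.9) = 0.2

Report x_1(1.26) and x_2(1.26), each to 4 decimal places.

-0.3914, 0.2239

Heun on (x_1,x_2): k1 = f(s_n, state_n); k2 = f(s_n + h, state_n + h·k1); state_{n+1} = state_n + (h/2)·(k1 + k2).
0.900000: (-0.260000, 0.200000)
  k1 = (-0.305600, 0.052000)
  predictor → (-0.370016, 0.218720)
  k2 = (-0.424552, 0.080930)
  → (-0.391427, 0.223927)
(x_1(1.26), x_2(1.26)) ≈ (-0.3914, 0.2239)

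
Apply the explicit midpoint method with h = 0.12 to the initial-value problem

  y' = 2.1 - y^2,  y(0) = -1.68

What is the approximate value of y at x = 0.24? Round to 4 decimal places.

-1.9428

Midpoint: k1 = f(x_n, y_n); k2 = f(x_n + h/2, y_n + (h/2)·k1); y_{n+1} = y_n + h·k2.
x=0.000000, y=-1.680000:
  k1 = f(0.000000, -1.680000) = -0.722400
  k2 = f(0.060000, -1.723344) = -0.869915
  y ← -1.680000 + 0.12·(-0.869915) = -1.784390
x=0.120000, y=-1.784390:
  k1 = f(0.120000, -1.784390) = -1.084047
  k2 = f(0.180000, -1.849433) = -1.320401
  y ← -1.784390 + 0.12·(-1.320401) = -1.942838
y(0.24) ≈ -1.9428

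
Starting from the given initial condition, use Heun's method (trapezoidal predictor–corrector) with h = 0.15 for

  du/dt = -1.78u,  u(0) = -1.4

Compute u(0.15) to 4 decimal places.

Heun: k1 = f(t_n, u_n); k2 = f(t_n + h, u_n + h·k1); u_{n+1} = u_n + (h/2)·(k1 + k2).
t=0.000000, u=-1.400000:
  k1 = f(0.000000, -1.400000) = 2.492000
  k2 = f(0.150000, -1.026200) = 1.826636
  u ← -1.400000 + (0.15/2)·(2.492000 + 1.826636) = -1.076102
u(0.15) ≈ -1.0761

-1.0761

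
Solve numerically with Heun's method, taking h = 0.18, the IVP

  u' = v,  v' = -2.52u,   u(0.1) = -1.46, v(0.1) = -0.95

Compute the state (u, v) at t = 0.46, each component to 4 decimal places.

-1.5521, 0.4740

Heun on (u,v): k1 = f(t_n, state_n); k2 = f(t_n + h, state_n + h·k1); state_{n+1} = state_n + (h/2)·(k1 + k2).
0.100000: (-1.460000, -0.950000)
  k1 = (-0.950000, 3.679200)
  predictor → (-1.631000, -0.287744)
  k2 = (-0.287744, 4.110120)
  → (-1.571397, -0.248961)
0.280000: (-1.571397, -0.248961)
  k1 = (-0.248961, 3.959920)
  predictor → (-1.616210, 0.463824)
  k2 = (0.463824, 4.072849)
  → (-1.552059, 0.473988)
(u(0.46), v(0.46)) ≈ (-1.5521, 0.4740)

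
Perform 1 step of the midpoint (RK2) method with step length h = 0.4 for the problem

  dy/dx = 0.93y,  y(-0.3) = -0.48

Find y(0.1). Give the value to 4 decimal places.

Midpoint: k1 = f(x_n, y_n); k2 = f(x_n + h/2, y_n + (h/2)·k1); y_{n+1} = y_n + h·k2.
x=-0.300000, y=-0.480000:
  k1 = f(-0.300000, -0.480000) = -0.446400
  k2 = f(-0.100000, -0.569280) = -0.529430
  y ← -0.480000 + 0.4·(-0.529430) = -0.691772
y(0.1) ≈ -0.6918

-0.6918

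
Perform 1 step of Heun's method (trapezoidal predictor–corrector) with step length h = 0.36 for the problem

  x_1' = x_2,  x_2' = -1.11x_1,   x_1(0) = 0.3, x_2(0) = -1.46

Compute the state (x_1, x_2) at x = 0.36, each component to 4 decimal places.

Heun on (x_1,x_2): k1 = f(x_n, state_n); k2 = f(x_n + h, state_n + h·k1); state_{n+1} = state_n + (h/2)·(k1 + k2).
0.000000: (0.300000, -1.460000)
  k1 = (-1.460000, -0.333000)
  predictor → (-0.225600, -1.579880)
  k2 = (-1.579880, 0.250416)
  → (-0.247178, -1.474865)
(x_1(0.36), x_2(0.36)) ≈ (-0.2472, -1.4749)

-0.2472, -1.4749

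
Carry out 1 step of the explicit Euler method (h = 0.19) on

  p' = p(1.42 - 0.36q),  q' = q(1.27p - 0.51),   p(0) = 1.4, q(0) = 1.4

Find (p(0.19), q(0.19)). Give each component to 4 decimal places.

Euler on (p,q): p_{n+1} = p_n + h·p', q_{n+1} = q_n + h·q'.
0.000000: (1.400000, 1.400000); f=(1.282400, 1.775200) → (1.643656, 1.737288)
(p(0.19), q(0.19)) ≈ (1.6437, 1.7373)

1.6437, 1.7373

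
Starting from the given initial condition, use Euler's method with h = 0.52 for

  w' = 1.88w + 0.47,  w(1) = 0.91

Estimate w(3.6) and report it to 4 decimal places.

34.8373

Euler: w_{n+1} = w_n + h·f(t_n, w_n).
t=1.000000, w=0.910000: f=2.180800 → w ← 0.910000 + 0.52·2.180800 = 2.044016
t=1.520000, w=2.044016: f=4.312750 → w ← 2.044016 + 0.52·4.312750 = 4.286646
t=2.040000, w=4.286646: f=8.528895 → w ← 4.286646 + 0.52·8.528895 = 8.721671
t=2.560000, w=8.721671: f=16.866742 → w ← 8.721671 + 0.52·16.866742 = 17.492377
t=3.080000, w=17.492377: f=33.355669 → w ← 17.492377 + 0.52·33.355669 = 34.837325
w(3.6) ≈ 34.8373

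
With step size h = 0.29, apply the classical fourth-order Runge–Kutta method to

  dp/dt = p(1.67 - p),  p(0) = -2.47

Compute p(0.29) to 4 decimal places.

-20.6825

RK4: k1 = f(t_n, p_n); k2 = f(t_n + h/2, p_n + (h/2)·k1); k3 = f(t_n + h/2, p_n + (h/2)·k2); k4 = f(t_n + h, p_n + h·k3); p_{n+1} = p_n + (h/6)·(k1 + 2k2 + 2k3 + k4).
t=0.000000, p=-2.470000:
  k1 = f(0.000000, -2.470000) = -10.225800
  k2 = f(0.145000, -3.952741) = -22.225239
  k3 = f(0.145000, -5.692660) = -41.913115
  k4 = f(0.290000, -14.624803) = -238.308298
  p ← -2.470000 + (0.29/6)·(k1 + 2k2 + 2k3 + k4) = -20.682522
p(0.29) ≈ -20.6825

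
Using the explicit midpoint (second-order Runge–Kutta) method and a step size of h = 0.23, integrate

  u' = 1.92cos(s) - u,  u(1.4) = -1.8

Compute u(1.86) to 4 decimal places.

-1.2026

Midpoint: k1 = f(s_n, u_n); k2 = f(s_n + h/2, u_n + (h/2)·k1); u_{n+1} = u_n + h·k2.
s=1.400000, u=-1.800000:
  k1 = f(1.400000, -1.800000) = 2.126337
  k2 = f(1.515000, -1.555471) = 1.662545
  u ← -1.800000 + 0.23·1.662545 = -1.417615
s=1.630000, u=-1.417615:
  k1 = f(1.630000, -1.417615) = 1.304010
  k2 = f(1.745000, -1.267654) = 0.934872
  u ← -1.417615 + 0.23·0.934872 = -1.202594
u(1.86) ≈ -1.2026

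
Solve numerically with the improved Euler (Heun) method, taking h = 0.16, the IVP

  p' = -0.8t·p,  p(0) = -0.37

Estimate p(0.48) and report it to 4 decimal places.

-0.3374

Heun: k1 = f(t_n, p_n); k2 = f(t_n + h, p_n + h·k1); p_{n+1} = p_n + (h/2)·(k1 + k2).
t=0.000000, p=-0.370000:
  k1 = f(0.000000, -0.370000) = 0.000000
  k2 = f(0.160000, -0.370000) = 0.047360
  p ← -0.370000 + (0.16/2)·(0.000000 + 0.047360) = -0.366211
t=0.160000, p=-0.366211:
  k1 = f(0.160000, -0.366211) = 0.046875
  k2 = f(0.320000, -0.358711) = 0.091830
  p ← -0.366211 + (0.16/2)·(0.046875 + 0.091830) = -0.355115
t=0.320000, p=-0.355115:
  k1 = f(0.320000, -0.355115) = 0.090909
  k2 = f(0.480000, -0.340569) = 0.130779
  p ← -0.355115 + (0.16/2)·(0.090909 + 0.130779) = -0.337380
p(0.48) ≈ -0.3374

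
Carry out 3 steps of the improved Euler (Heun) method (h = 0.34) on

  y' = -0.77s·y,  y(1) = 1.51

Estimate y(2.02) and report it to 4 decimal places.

0.4812

Heun: k1 = f(s_n, y_n); k2 = f(s_n + h, y_n + h·k1); y_{n+1} = y_n + (h/2)·(k1 + k2).
s=1.000000, y=1.510000:
  k1 = f(1.000000, 1.510000) = -1.162700
  k2 = f(1.340000, 1.114682) = -1.150129
  y ← 1.510000 + (0.34/2)·(-1.162700 + (-1.150129)) = 1.116819
s=1.340000, y=1.116819:
  k1 = f(1.340000, 1.116819) = -1.152334
  k2 = f(1.680000, 0.725026) = -0.937893
  y ← 1.116819 + (0.34/2)·(-1.152334 + (-0.937893)) = 0.761481
s=1.680000, y=0.761481:
  k1 = f(1.680000, 0.761481) = -0.985051
  k2 = f(2.020000, 0.426563) = -0.663476
  y ← 0.761481 + (0.34/2)·(-0.985051 + (-0.663476)) = 0.481231
y(2.02) ≈ 0.4812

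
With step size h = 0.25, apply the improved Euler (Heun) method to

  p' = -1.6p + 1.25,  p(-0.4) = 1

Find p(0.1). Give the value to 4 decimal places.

0.8824

Heun: k1 = f(s_n, p_n); k2 = f(s_n + h, p_n + h·k1); p_{n+1} = p_n + (h/2)·(k1 + k2).
s=-0.400000, p=1.000000:
  k1 = f(-0.400000, 1.000000) = -0.350000
  k2 = f(-0.150000, 0.912500) = -0.210000
  p ← 1.000000 + (0.25/2)·(-0.350000 + (-0.210000)) = 0.930000
s=-0.150000, p=0.930000:
  k1 = f(-0.150000, 0.930000) = -0.238000
  k2 = f(0.100000, 0.870500) = -0.142800
  p ← 0.930000 + (0.25/2)·(-0.238000 + (-0.142800)) = 0.882400
p(0.1) ≈ 0.8824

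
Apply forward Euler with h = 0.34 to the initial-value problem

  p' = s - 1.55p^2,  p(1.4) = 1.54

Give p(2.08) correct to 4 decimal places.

1.0484

Euler: p_{n+1} = p_n + h·f(s_n, p_n).
s=1.400000, p=1.540000: f=-2.275980 → p ← 1.540000 + 0.34·(-2.275980) = 0.766167
s=1.740000, p=0.766167: f=0.830132 → p ← 0.766167 + 0.34·0.830132 = 1.048412
p(2.08) ≈ 1.0484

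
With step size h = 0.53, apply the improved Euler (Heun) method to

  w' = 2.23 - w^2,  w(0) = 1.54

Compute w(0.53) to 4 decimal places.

Heun: k1 = f(s_n, w_n); k2 = f(s_n + h, w_n + h·k1); w_{n+1} = w_n + (h/2)·(k1 + k2).
s=0.000000, w=1.540000:
  k1 = f(0.000000, 1.540000) = -0.141600
  k2 = f(0.530000, 1.464952) = 0.083916
  w ← 1.540000 + (0.53/2)·(-0.141600 + 0.083916) = 1.524714
w(0.53) ≈ 1.5247

1.5247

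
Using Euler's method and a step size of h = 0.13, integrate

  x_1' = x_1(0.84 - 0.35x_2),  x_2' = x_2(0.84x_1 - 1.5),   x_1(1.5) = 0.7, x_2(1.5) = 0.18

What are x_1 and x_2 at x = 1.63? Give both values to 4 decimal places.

Euler on (x_1,x_2): x_1_{n+1} = x_1_n + h·x_1', x_2_{n+1} = x_2_n + h·x_2'.
1.500000: (0.700000, 0.180000); f=(0.543900, -0.164160) → (0.770707, 0.158659)
(x_1(1.63), x_2(1.63)) ≈ (0.7707, 0.1587)

0.7707, 0.1587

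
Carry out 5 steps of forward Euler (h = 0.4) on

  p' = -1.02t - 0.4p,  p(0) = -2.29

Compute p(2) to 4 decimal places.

-2.3488

Euler: p_{n+1} = p_n + h·f(t_n, p_n).
t=0.000000, p=-2.290000: f=0.916000 → p ← -2.290000 + 0.4·0.916000 = -1.923600
t=0.400000, p=-1.923600: f=0.361440 → p ← -1.923600 + 0.4·0.361440 = -1.779024
t=0.800000, p=-1.779024: f=-0.104390 → p ← -1.779024 + 0.4·(-0.104390) = -1.820780
t=1.200000, p=-1.820780: f=-0.495688 → p ← -1.820780 + 0.4·(-0.495688) = -2.019055
t=1.600000, p=-2.019055: f=-0.824378 → p ← -2.019055 + 0.4·(-0.824378) = -2.348806
p(2) ≈ -2.3488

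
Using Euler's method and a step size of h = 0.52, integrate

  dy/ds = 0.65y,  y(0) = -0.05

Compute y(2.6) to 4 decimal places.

-0.2144

Euler: y_{n+1} = y_n + h·f(s_n, y_n).
s=0.000000, y=-0.050000: f=-0.032500 → y ← -0.050000 + 0.52·(-0.032500) = -0.066900
s=0.520000, y=-0.066900: f=-0.043485 → y ← -0.066900 + 0.52·(-0.043485) = -0.089512
s=1.040000, y=-0.089512: f=-0.058183 → y ← -0.089512 + 0.52·(-0.058183) = -0.119767
s=1.560000, y=-0.119767: f=-0.077849 → y ← -0.119767 + 0.52·(-0.077849) = -0.160249
s=2.080000, y=-0.160249: f=-0.104162 → y ← -0.160249 + 0.52·(-0.104162) = -0.214413
y(2.6) ≈ -0.2144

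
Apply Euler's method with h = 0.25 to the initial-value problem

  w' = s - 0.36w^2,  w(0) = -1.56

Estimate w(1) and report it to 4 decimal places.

Euler: w_{n+1} = w_n + h·f(s_n, w_n).
s=0.000000, w=-1.560000: f=-0.876096 → w ← -1.560000 + 0.25·(-0.876096) = -1.779024
s=0.250000, w=-1.779024: f=-0.889374 → w ← -1.779024 + 0.25·(-0.889374) = -2.001367
s=0.500000, w=-2.001367: f=-0.941970 → w ← -2.001367 + 0.25·(-0.941970) = -2.236860
s=0.750000, w=-2.236860: f=-1.051275 → w ← -2.236860 + 0.25·(-1.051275) = -2.499679
w(1) ≈ -2.4997

-2.4997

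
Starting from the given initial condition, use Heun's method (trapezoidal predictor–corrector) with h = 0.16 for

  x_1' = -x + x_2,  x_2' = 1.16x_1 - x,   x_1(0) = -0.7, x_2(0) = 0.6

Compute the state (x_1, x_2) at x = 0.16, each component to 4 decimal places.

Heun on (x_1,x_2): k1 = f(x_n, state_n); k2 = f(x_n + h, state_n + h·k1); state_{n+1} = state_n + (h/2)·(k1 + k2).
0.000000: (-0.700000, 0.600000)
  k1 = (0.600000, -0.812000)
  predictor → (-0.604000, 0.470080)
  k2 = (0.310080, -0.860640)
  → (-0.627194, 0.466189)
(x_1(0.16), x_2(0.16)) ≈ (-0.6272, 0.4662)

-0.6272, 0.4662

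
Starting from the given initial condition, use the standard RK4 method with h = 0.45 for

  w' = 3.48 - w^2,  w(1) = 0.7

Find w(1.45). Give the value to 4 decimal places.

RK4: k1 = f(t_n, w_n); k2 = f(t_n + h/2, w_n + (h/2)·k1); k3 = f(t_n + h/2, w_n + (h/2)·k2); k4 = f(t_n + h, w_n + h·k3); w_{n+1} = w_n + (h/6)·(k1 + 2k2 + 2k3 + k4).
t=1.000000, w=0.700000:
  k1 = f(1.000000, 0.700000) = 2.990000
  k2 = f(1.225000, 1.372750) = 1.595557
  k3 = f(1.225000, 1.059000) = 2.358518
  k4 = f(1.450000, 1.761333) = 0.377706
  w ← 0.700000 + (0.45/6)·(k1 + 2k2 + 2k3 + k4) = 1.545689
w(1.45) ≈ 1.5457

1.5457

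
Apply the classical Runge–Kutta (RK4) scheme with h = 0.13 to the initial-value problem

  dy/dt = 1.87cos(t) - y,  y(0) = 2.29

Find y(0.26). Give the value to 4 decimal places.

2.1887

RK4: k1 = f(t_n, y_n); k2 = f(t_n + h/2, y_n + (h/2)·k1); k3 = f(t_n + h/2, y_n + (h/2)·k2); k4 = f(t_n + h, y_n + h·k3); y_{n+1} = y_n + (h/6)·(k1 + 2k2 + 2k3 + k4).
t=0.000000, y=2.290000:
  k1 = f(0.000000, 2.290000) = -0.420000
  k2 = f(0.065000, 2.262700) = -0.396649
  k3 = f(0.065000, 2.264218) = -0.398167
  k4 = f(0.130000, 2.238238) = -0.384018
  y ← 2.290000 + (0.13/6)·(k1 + 2k2 + 2k3 + k4) = 2.238138
t=0.130000, y=2.238138:
  k1 = f(0.130000, 2.238138) = -0.383917
  k2 = f(0.195000, 2.213183) = -0.378624
  k3 = f(0.195000, 2.213527) = -0.378968
  k4 = f(0.260000, 2.188872) = -0.381723
  y ← 2.238138 + (0.13/6)·(k1 + 2k2 + 2k3 + k4) = 2.188720
y(0.26) ≈ 2.1887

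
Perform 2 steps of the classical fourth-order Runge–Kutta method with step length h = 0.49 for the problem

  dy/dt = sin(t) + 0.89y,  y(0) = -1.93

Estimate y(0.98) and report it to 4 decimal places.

RK4: k1 = f(t_n, y_n); k2 = f(t_n + h/2, y_n + (h/2)·k1); k3 = f(t_n + h/2, y_n + (h/2)·k2); k4 = f(t_n + h, y_n + h·k3); y_{n+1} = y_n + (h/6)·(k1 + 2k2 + 2k3 + k4).
t=0.000000, y=-1.930000:
  k1 = f(0.000000, -1.930000) = -1.717700
  k2 = f(0.245000, -2.350836) = -1.849688
  k3 = f(0.245000, -2.383174) = -1.878468
  k4 = f(0.490000, -2.850449) = -2.066274
  y ← -1.930000 + (0.49/6)·(k1 + 2k2 + 2k3 + k4) = -2.847957
t=0.490000, y=-2.847957:
  k1 = f(0.490000, -2.847957) = -2.064056
  k2 = f(0.735000, -3.353650) = -2.314162
  k3 = f(0.735000, -3.414926) = -2.368697
  k4 = f(0.980000, -4.008618) = -2.737173
  y ← -2.847957 + (0.49/6)·(k1 + 2k2 + 2k3 + k4) = -4.004924
y(0.98) ≈ -4.0049

-4.0049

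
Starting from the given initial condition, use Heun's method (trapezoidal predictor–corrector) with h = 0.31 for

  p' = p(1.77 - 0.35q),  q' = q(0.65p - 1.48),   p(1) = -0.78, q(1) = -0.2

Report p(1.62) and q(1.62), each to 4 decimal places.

Heun on (p,q): k1 = f(x_n, state_n); k2 = f(x_n + h, state_n + h·k1); state_{n+1} = state_n + (h/2)·(k1 + k2).
1.000000: (-0.780000, -0.200000)
  k1 = (-1.435200, 0.397400)
  predictor → (-1.224912, -0.076806)
  k2 = (-2.201022, 0.174825)
  → (-1.343614, -0.111305)
1.310000: (-1.343614, -0.111305)
  k1 = (-2.430541, 0.261940)
  predictor → (-2.097082, -0.030104)
  k2 = (-3.733931, 0.085588)
  → (-2.299108, -0.057438)
(p(1.62), q(1.62)) ≈ (-2.2991, -0.0574)

-2.2991, -0.0574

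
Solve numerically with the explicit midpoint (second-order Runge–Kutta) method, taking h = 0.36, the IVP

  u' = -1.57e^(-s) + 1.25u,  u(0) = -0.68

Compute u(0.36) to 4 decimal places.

-1.6541

Midpoint: k1 = f(s_n, u_n); k2 = f(s_n + h/2, u_n + (h/2)·k1); u_{n+1} = u_n + h·k2.
s=0.000000, u=-0.680000:
  k1 = f(0.000000, -0.680000) = -2.420000
  k2 = f(0.180000, -1.115600) = -2.705874
  u ← -0.680000 + 0.36·(-2.705874) = -1.654115
u(0.36) ≈ -1.6541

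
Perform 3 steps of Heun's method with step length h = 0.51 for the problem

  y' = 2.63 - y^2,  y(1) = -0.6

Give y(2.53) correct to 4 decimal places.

Heun: k1 = f(t_n, y_n); k2 = f(t_n + h, y_n + h·k1); y_{n+1} = y_n + (h/2)·(k1 + k2).
t=1.000000, y=-0.600000:
  k1 = f(1.000000, -0.600000) = 2.270000
  k2 = f(1.510000, 0.557700) = 2.318971
  y ← -0.600000 + (0.51/2)·(2.270000 + 2.318971) = 0.570188
t=1.510000, y=0.570188:
  k1 = f(1.510000, 0.570188) = 2.304886
  k2 = f(2.020000, 1.745679) = -0.417397
  y ← 0.570188 + (0.51/2)·(2.304886 + (-0.417397)) = 1.051497
t=2.020000, y=1.051497:
  k1 = f(2.020000, 1.051497) = 1.524353
  k2 = f(2.530000, 1.828918) = -0.714939
  y ← 1.051497 + (0.51/2)·(1.524353 + (-0.714939)) = 1.257898
y(2.53) ≈ 1.2579

1.2579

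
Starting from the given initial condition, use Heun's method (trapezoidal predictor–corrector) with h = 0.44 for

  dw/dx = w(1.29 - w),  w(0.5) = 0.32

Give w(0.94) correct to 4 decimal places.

Heun: k1 = f(x_n, w_n); k2 = f(x_n + h, w_n + h·k1); w_{n+1} = w_n + (h/2)·(k1 + k2).
x=0.500000, w=0.320000:
  k1 = f(0.500000, 0.320000) = 0.310400
  k2 = f(0.940000, 0.456576) = 0.380521
  w ← 0.320000 + (0.44/2)·(0.310400 + 0.380521) = 0.472003
w(0.94) ≈ 0.4720

0.4720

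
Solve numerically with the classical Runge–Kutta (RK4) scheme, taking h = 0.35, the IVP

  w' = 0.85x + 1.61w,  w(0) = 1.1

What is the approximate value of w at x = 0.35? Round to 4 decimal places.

1.9951

RK4: k1 = f(x_n, w_n); k2 = f(x_n + h/2, w_n + (h/2)·k1); k3 = f(x_n + h/2, w_n + (h/2)·k2); k4 = f(x_n + h, w_n + h·k3); w_{n+1} = w_n + (h/6)·(k1 + 2k2 + 2k3 + k4).
x=0.000000, w=1.100000:
  k1 = f(0.000000, 1.100000) = 1.771000
  k2 = f(0.175000, 1.409925) = 2.418729
  k3 = f(0.175000, 1.523278) = 2.601227
  k4 = f(0.350000, 2.010429) = 3.534291
  w ← 1.100000 + (0.35/6)·(k1 + 2k2 + 2k3 + k4) = 1.995137
w(0.35) ≈ 1.9951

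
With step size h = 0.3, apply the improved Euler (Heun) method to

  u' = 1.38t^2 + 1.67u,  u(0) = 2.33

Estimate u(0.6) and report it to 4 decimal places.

6.2968

Heun: k1 = f(t_n, u_n); k2 = f(t_n + h, u_n + h·k1); u_{n+1} = u_n + (h/2)·(k1 + k2).
t=0.000000, u=2.330000:
  k1 = f(0.000000, 2.330000) = 3.891100
  k2 = f(0.300000, 3.497330) = 5.964741
  u ← 2.330000 + (0.3/2)·(3.891100 + 5.964741) = 3.808376
t=0.300000, u=3.808376:
  k1 = f(0.300000, 3.808376) = 6.484188
  k2 = f(0.600000, 5.753633) = 10.105366
  u ← 3.808376 + (0.3/2)·(6.484188 + 10.105366) = 6.296809
u(0.6) ≈ 6.2968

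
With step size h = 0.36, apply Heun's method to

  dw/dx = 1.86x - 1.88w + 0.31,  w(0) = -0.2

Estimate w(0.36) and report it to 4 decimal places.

0.0839

Heun: k1 = f(x_n, w_n); k2 = f(x_n + h, w_n + h·k1); w_{n+1} = w_n + (h/2)·(k1 + k2).
x=0.000000, w=-0.200000:
  k1 = f(0.000000, -0.200000) = 0.686000
  k2 = f(0.360000, 0.046960) = 0.891315
  w ← -0.200000 + (0.36/2)·(0.686000 + 0.891315) = 0.083917
w(0.36) ≈ 0.0839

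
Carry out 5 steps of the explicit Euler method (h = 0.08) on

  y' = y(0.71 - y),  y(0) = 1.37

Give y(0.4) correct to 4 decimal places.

Euler: y_{n+1} = y_n + h·f(x_n, y_n).
x=0.000000, y=1.370000: f=-0.904200 → y ← 1.370000 + 0.08·(-0.904200) = 1.297664
x=0.080000, y=1.297664: f=-0.762590 → y ← 1.297664 + 0.08·(-0.762590) = 1.236657
x=0.160000, y=1.236657: f=-0.651294 → y ← 1.236657 + 0.08·(-0.651294) = 1.184553
x=0.240000, y=1.184553: f=-0.562134 → y ← 1.184553 + 0.08·(-0.562134) = 1.139583
x=0.320000, y=1.139583: f=-0.489545 → y ← 1.139583 + 0.08·(-0.489545) = 1.100419
y(0.4) ≈ 1.1004

1.1004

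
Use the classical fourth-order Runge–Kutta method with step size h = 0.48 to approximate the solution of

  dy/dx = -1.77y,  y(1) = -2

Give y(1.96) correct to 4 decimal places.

-0.3712

RK4: k1 = f(x_n, y_n); k2 = f(x_n + h/2, y_n + (h/2)·k1); k3 = f(x_n + h/2, y_n + (h/2)·k2); k4 = f(x_n + h, y_n + h·k3); y_{n+1} = y_n + (h/6)·(k1 + 2k2 + 2k3 + k4).
x=1.000000, y=-2.000000:
  k1 = f(1.000000, -2.000000) = 3.540000
  k2 = f(1.240000, -1.150400) = 2.036208
  k3 = f(1.240000, -1.511310) = 2.675019
  k4 = f(1.480000, -0.715991) = 1.267304
  y ← -2.000000 + (0.48/6)·(k1 + 2k2 + 2k3 + k4) = -0.861619
x=1.480000, y=-0.861619:
  k1 = f(1.480000, -0.861619) = 1.525066
  k2 = f(1.720000, -0.495603) = 0.877218
  k3 = f(1.720000, -0.651087) = 1.152424
  k4 = f(1.960000, -0.308456) = 0.545967
  y ← -0.861619 + (0.48/6)·(k1 + 2k2 + 2k3 + k4) = -0.371194
y(1.96) ≈ -0.3712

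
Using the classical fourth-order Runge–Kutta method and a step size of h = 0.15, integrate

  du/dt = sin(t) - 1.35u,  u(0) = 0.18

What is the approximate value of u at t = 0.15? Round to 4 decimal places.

0.1575

RK4: k1 = f(t_n, u_n); k2 = f(t_n + h/2, u_n + (h/2)·k1); k3 = f(t_n + h/2, u_n + (h/2)·k2); k4 = f(t_n + h, u_n + h·k3); u_{n+1} = u_n + (h/6)·(k1 + 2k2 + 2k3 + k4).
t=0.000000, u=0.180000:
  k1 = f(0.000000, 0.180000) = -0.243000
  k2 = f(0.075000, 0.161775) = -0.143467
  k3 = f(0.075000, 0.169240) = -0.153544
  k4 = f(0.150000, 0.156968) = -0.062469
  u ← 0.180000 + (0.15/6)·(k1 + 2k2 + 2k3 + k4) = 0.157513
u(0.15) ≈ 0.1575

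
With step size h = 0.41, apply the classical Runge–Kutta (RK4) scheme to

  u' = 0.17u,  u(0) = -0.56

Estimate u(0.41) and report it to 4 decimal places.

-0.6004

RK4: k1 = f(x_n, u_n); k2 = f(x_n + h/2, u_n + (h/2)·k1); k3 = f(x_n + h/2, u_n + (h/2)·k2); k4 = f(x_n + h, u_n + h·k3); u_{n+1} = u_n + (h/6)·(k1 + 2k2 + 2k3 + k4).
x=0.000000, u=-0.560000:
  k1 = f(0.000000, -0.560000) = -0.095200
  k2 = f(0.205000, -0.579516) = -0.098518
  k3 = f(0.205000, -0.580196) = -0.098633
  k4 = f(0.410000, -0.600440) = -0.102075
  u ← -0.560000 + (0.41/6)·(k1 + 2k2 + 2k3 + k4) = -0.600424
u(0.41) ≈ -0.6004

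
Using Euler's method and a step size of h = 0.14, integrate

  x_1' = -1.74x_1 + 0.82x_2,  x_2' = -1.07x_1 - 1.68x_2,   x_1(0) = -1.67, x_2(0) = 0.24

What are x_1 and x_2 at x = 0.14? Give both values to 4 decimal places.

-1.2356, 0.4337

Euler on (x_1,x_2): x_1_{n+1} = x_1_n + h·x_1', x_2_{n+1} = x_2_n + h·x_2'.
0.000000: (-1.670000, 0.240000); f=(3.102600, 1.383700) → (-1.235636, 0.433718)
(x_1(0.14), x_2(0.14)) ≈ (-1.2356, 0.4337)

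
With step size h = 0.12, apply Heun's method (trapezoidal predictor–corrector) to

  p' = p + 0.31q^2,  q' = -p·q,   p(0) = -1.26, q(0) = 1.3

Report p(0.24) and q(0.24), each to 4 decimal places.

Heun on (p,q): k1 = f(t_n, state_n); k2 = f(t_n + h, state_n + h·k1); state_{n+1} = state_n + (h/2)·(k1 + k2).
0.000000: (-1.260000, 1.300000)
  k1 = (-0.736100, 1.638000)
  predictor → (-1.348332, 1.496560)
  k2 = (-0.654028, 2.017860)
  → (-1.343408, 1.519352)
0.120000: (-1.343408, 1.519352)
  k1 = (-0.627795, 2.041109)
  predictor → (-1.418743, 1.764285)
  k2 = (-0.453806, 2.503066)
  → (-1.408304, 1.792002)
(p(0.24), q(0.24)) ≈ (-1.4083, 1.7920)

-1.4083, 1.7920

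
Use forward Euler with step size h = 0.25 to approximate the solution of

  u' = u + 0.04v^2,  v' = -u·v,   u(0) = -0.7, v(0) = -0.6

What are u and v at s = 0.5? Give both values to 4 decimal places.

Euler on (u,v): u_{n+1} = u_n + h·u', v_{n+1} = v_n + h·v'.
0.000000: (-0.700000, -0.600000); f=(-0.685600, -0.420000) → (-0.871400, -0.705000)
0.250000: (-0.871400, -0.705000); f=(-0.851519, -0.614337) → (-1.084280, -0.858584)
(u(0.5), v(0.5)) ≈ (-1.0843, -0.8586)

-1.0843, -0.8586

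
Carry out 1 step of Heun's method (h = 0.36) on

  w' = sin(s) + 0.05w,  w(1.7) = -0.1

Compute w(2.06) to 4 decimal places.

0.2388

Heun: k1 = f(s_n, w_n); k2 = f(s_n + h, w_n + h·k1); w_{n+1} = w_n + (h/2)·(k1 + k2).
s=1.700000, w=-0.100000:
  k1 = f(1.700000, -0.100000) = 0.986665
  k2 = f(2.060000, 0.255199) = 0.895467
  w ← -0.100000 + (0.36/2)·(0.986665 + 0.895467) = 0.238784
w(2.06) ≈ 0.2388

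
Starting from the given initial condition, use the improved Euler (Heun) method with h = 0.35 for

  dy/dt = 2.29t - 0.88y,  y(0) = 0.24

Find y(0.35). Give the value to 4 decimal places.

Heun: k1 = f(t_n, y_n); k2 = f(t_n + h, y_n + h·k1); y_{n+1} = y_n + (h/2)·(k1 + k2).
t=0.000000, y=0.240000:
  k1 = f(0.000000, 0.240000) = -0.211200
  k2 = f(0.350000, 0.166080) = 0.655350
  y ← 0.240000 + (0.35/2)·(-0.211200 + 0.655350) = 0.317726
y(0.35) ≈ 0.3177

0.3177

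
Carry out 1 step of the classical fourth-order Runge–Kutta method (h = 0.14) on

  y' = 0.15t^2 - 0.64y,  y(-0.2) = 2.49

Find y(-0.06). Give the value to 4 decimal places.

2.2770

RK4: k1 = f(t_n, y_n); k2 = f(t_n + h/2, y_n + (h/2)·k1); k3 = f(t_n + h/2, y_n + (h/2)·k2); k4 = f(t_n + h, y_n + h·k3); y_{n+1} = y_n + (h/6)·(k1 + 2k2 + 2k3 + k4).
t=-0.200000, y=2.490000:
  k1 = f(-0.200000, 2.490000) = -1.587600
  k2 = f(-0.130000, 2.378868) = -1.519941
  k3 = f(-0.130000, 2.383604) = -1.522972
  k4 = f(-0.060000, 2.276784) = -1.456602
  y ← 2.490000 + (0.14/6)·(k1 + 2k2 + 2k3 + k4) = 2.276966
y(-0.06) ≈ 2.2770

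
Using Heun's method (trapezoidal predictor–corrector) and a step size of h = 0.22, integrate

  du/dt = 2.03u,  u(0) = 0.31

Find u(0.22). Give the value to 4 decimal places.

Heun: k1 = f(t_n, u_n); k2 = f(t_n + h, u_n + h·k1); u_{n+1} = u_n + (h/2)·(k1 + k2).
t=0.000000, u=0.310000:
  k1 = f(0.000000, 0.310000) = 0.629300
  k2 = f(0.220000, 0.448446) = 0.910345
  u ← 0.310000 + (0.22/2)·(0.629300 + 0.910345) = 0.479361
u(0.22) ≈ 0.4794

0.4794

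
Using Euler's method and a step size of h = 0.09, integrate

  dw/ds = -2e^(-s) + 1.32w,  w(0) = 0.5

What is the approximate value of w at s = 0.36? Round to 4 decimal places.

0.0198

Euler: w_{n+1} = w_n + h·f(s_n, w_n).
s=0.000000, w=0.500000: f=-1.340000 → w ← 0.500000 + 0.09·(-1.340000) = 0.379400
s=0.090000, w=0.379400: f=-1.327054 → w ← 0.379400 + 0.09·(-1.327054) = 0.259965
s=0.180000, w=0.259965: f=-1.327386 → w ← 0.259965 + 0.09·(-1.327386) = 0.140500
s=0.270000, w=0.140500: f=-1.341299 → w ← 0.140500 + 0.09·(-1.341299) = 0.019783
w(0.36) ≈ 0.0198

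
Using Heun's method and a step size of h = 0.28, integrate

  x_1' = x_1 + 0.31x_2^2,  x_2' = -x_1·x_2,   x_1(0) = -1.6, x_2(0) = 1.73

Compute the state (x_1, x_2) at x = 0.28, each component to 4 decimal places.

-1.6721, 2.7447

Heun on (x_1,x_2): k1 = f(x_n, state_n); k2 = f(x_n + h, state_n + h·k1); state_{n+1} = state_n + (h/2)·(k1 + k2).
0.000000: (-1.600000, 1.730000)
  k1 = (-0.672201, 2.768000)
  predictor → (-1.788216, 2.505040)
  k2 = (0.157104, 4.479553)
  → (-1.672114, 2.744657)
(x_1(0.28), x_2(0.28)) ≈ (-1.6721, 2.7447)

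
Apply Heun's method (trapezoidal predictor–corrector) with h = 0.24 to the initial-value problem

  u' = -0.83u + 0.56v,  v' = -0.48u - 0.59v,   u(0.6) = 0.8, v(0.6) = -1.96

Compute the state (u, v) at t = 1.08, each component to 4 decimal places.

0.1544, -1.5590

Heun on (u,v): k1 = f(t_n, state_n); k2 = f(t_n + h, state_n + h·k1); state_{n+1} = state_n + (h/2)·(k1 + k2).
0.600000: (0.800000, -1.960000)
  k1 = (-1.761600, 0.772400)
  predictor → (0.377216, -1.774624)
  k2 = (-1.306879, 0.865964)
  → (0.431783, -1.763396)
0.840000: (0.431783, -1.763396)
  k1 = (-1.345881, 0.833148)
  predictor → (0.108771, -1.563441)
  k2 = (-0.965807, 0.870220)
  → (0.154380, -1.558992)
(u(1.08), v(1.08)) ≈ (0.1544, -1.5590)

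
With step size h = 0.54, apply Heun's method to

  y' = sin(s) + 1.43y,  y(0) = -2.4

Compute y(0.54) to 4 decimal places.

-4.8300

Heun: k1 = f(s_n, y_n); k2 = f(s_n + h, y_n + h·k1); y_{n+1} = y_n + (h/2)·(k1 + k2).
s=0.000000, y=-2.400000:
  k1 = f(0.000000, -2.400000) = -3.432000
  k2 = f(0.540000, -4.253280) = -5.568054
  y ← -2.400000 + (0.54/2)·(-3.432000 + (-5.568054)) = -4.830015
y(0.54) ≈ -4.8300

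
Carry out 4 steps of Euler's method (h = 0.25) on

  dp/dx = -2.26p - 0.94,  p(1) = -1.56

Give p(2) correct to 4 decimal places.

Euler: p_{n+1} = p_n + h·f(x_n, p_n).
x=1.000000, p=-1.560000: f=2.585600 → p ← -1.560000 + 0.25·2.585600 = -0.913600
x=1.250000, p=-0.913600: f=1.124736 → p ← -0.913600 + 0.25·1.124736 = -0.632416
x=1.500000, p=-0.632416: f=0.489260 → p ← -0.632416 + 0.25·0.489260 = -0.510101
x=1.750000, p=-0.510101: f=0.212828 → p ← -0.510101 + 0.25·0.212828 = -0.456894
p(2) ≈ -0.4569

-0.4569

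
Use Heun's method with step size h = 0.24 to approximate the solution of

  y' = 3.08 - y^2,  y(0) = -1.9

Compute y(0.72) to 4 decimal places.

-3.9828

Heun: k1 = f(s_n, y_n); k2 = f(s_n + h, y_n + h·k1); y_{n+1} = y_n + (h/2)·(k1 + k2).
s=0.000000, y=-1.900000:
  k1 = f(0.000000, -1.900000) = -0.530000
  k2 = f(0.240000, -2.027200) = -1.029540
  y ← -1.900000 + (0.24/2)·(-0.530000 + (-1.029540)) = -2.087145
s=0.240000, y=-2.087145:
  k1 = f(0.240000, -2.087145) = -1.276173
  k2 = f(0.480000, -2.393426) = -2.648490
  y ← -2.087145 + (0.24/2)·(-1.276173 + (-2.648490)) = -2.558104
s=0.480000, y=-2.558104:
  k1 = f(0.480000, -2.558104) = -3.463898
  k2 = f(0.720000, -3.389440) = -8.408303
  y ← -2.558104 + (0.24/2)·(-3.463898 + (-8.408303)) = -3.982768
y(0.72) ≈ -3.9828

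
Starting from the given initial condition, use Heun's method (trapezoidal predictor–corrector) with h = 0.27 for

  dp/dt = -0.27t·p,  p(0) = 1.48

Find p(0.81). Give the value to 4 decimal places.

1.3544

Heun: k1 = f(t_n, p_n); k2 = f(t_n + h, p_n + h·k1); p_{n+1} = p_n + (h/2)·(k1 + k2).
t=0.000000, p=1.480000:
  k1 = f(0.000000, 1.480000) = 0.000000
  k2 = f(0.270000, 1.480000) = -0.107892
  p ← 1.480000 + (0.27/2)·(0.000000 + (-0.107892)) = 1.465435
t=0.270000, p=1.465435:
  k1 = f(0.270000, 1.465435) = -0.106830
  k2 = f(0.540000, 1.436590) = -0.209455
  p ← 1.465435 + (0.27/2)·(-0.106830 + (-0.209455)) = 1.422736
t=0.540000, p=1.422736:
  k1 = f(0.540000, 1.422736) = -0.207435
  k2 = f(0.810000, 1.366729) = -0.298904
  p ← 1.422736 + (0.27/2)·(-0.207435 + (-0.298904)) = 1.354380
p(0.81) ≈ 1.3544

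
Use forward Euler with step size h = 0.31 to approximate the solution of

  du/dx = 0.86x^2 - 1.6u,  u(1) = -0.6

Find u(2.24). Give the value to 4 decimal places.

Euler: u_{n+1} = u_n + h·f(x_n, u_n).
x=1.000000, u=-0.600000: f=1.820000 → u ← -0.600000 + 0.31·1.820000 = -0.035800
x=1.310000, u=-0.035800: f=1.533126 → u ← -0.035800 + 0.31·1.533126 = 0.439469
x=1.620000, u=0.439469: f=1.553834 → u ← 0.439469 + 0.31·1.553834 = 0.921157
x=1.930000, u=0.921157: f=1.729562 → u ← 0.921157 + 0.31·1.729562 = 1.457322
u(2.24) ≈ 1.4573

1.4573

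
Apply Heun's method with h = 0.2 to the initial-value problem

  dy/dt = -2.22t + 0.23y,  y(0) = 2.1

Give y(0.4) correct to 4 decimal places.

2.1206

Heun: k1 = f(t_n, y_n); k2 = f(t_n + h, y_n + h·k1); y_{n+1} = y_n + (h/2)·(k1 + k2).
t=0.000000, y=2.100000:
  k1 = f(0.000000, 2.100000) = 0.483000
  k2 = f(0.200000, 2.196600) = 0.061218
  y ← 2.100000 + (0.2/2)·(0.483000 + 0.061218) = 2.154422
t=0.200000, y=2.154422:
  k1 = f(0.200000, 2.154422) = 0.051517
  k2 = f(0.400000, 2.164725) = -0.390113
  y ← 2.154422 + (0.2/2)·(0.051517 + (-0.390113)) = 2.120562
y(0.4) ≈ 2.1206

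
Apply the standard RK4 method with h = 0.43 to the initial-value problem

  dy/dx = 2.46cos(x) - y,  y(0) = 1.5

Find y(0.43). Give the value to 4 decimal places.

RK4: k1 = f(x_n, y_n); k2 = f(x_n + h/2, y_n + (h/2)·k1); k3 = f(x_n + h/2, y_n + (h/2)·k2); k4 = f(x_n + h, y_n + h·k3); y_{n+1} = y_n + (h/6)·(k1 + 2k2 + 2k3 + k4).
x=0.000000, y=1.500000:
  k1 = f(0.000000, 1.500000) = 0.960000
  k2 = f(0.215000, 1.706400) = 0.696962
  k3 = f(0.215000, 1.649847) = 0.753515
  k4 = f(0.430000, 1.824011) = 0.412044
  y ← 1.500000 + (0.43/6)·(k1 + 2k2 + 2k3 + k4) = 1.806232
y(0.43) ≈ 1.8062

1.8062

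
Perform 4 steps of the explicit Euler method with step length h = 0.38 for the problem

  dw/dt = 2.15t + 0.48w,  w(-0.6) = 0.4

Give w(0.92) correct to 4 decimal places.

Euler: w_{n+1} = w_n + h·f(t_n, w_n).
t=-0.600000, w=0.400000: f=-1.098000 → w ← 0.400000 + 0.38·(-1.098000) = -0.017240
t=-0.220000, w=-0.017240: f=-0.481275 → w ← -0.017240 + 0.38·(-0.481275) = -0.200125
t=0.160000, w=-0.200125: f=0.247940 → w ← -0.200125 + 0.38·0.247940 = -0.105907
t=0.540000, w=-0.105907: f=1.110164 → w ← -0.105907 + 0.38·1.110164 = 0.315955
w(0.92) ≈ 0.3160

0.3160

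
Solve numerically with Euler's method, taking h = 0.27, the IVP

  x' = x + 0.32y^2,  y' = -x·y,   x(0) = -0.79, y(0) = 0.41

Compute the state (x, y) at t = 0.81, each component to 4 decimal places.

Euler on (x,y): x_{n+1} = x_n + h·x', y_{n+1} = y_n + h·y'.
0.000000: (-0.790000, 0.410000); f=(-0.736208, 0.323900) → (-0.988776, 0.497453)
0.270000: (-0.988776, 0.497453); f=(-0.909589, 0.491870) → (-1.234365, 0.630258)
0.540000: (-1.234365, 0.630258); f=(-1.107253, 0.777968) → (-1.533324, 0.840309)
(x(0.81), y(0.81)) ≈ (-1.5333, 0.8403)

-1.5333, 0.8403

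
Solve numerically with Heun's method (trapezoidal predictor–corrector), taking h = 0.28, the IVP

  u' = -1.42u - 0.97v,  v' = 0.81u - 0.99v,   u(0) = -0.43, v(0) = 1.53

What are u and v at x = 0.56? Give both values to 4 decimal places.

Heun on (u,v): k1 = f(x_n, state_n); k2 = f(x_n + h, state_n + h·k1); state_{n+1} = state_n + (h/2)·(k1 + k2).
0.000000: (-0.430000, 1.530000)
  k1 = (-0.873500, -1.863000)
  predictor → (-0.674580, 1.008360)
  k2 = (-0.020206, -1.544686)
  → (-0.555119, 1.052924)
0.280000: (-0.555119, 1.052924)
  k1 = (-0.233068, -1.492041)
  predictor → (-0.620378, 0.635152)
  k2 = (0.264838, -1.131307)
  → (-0.550671, 0.685655)
(u(0.56), v(0.56)) ≈ (-0.5507, 0.6857)

-0.5507, 0.6857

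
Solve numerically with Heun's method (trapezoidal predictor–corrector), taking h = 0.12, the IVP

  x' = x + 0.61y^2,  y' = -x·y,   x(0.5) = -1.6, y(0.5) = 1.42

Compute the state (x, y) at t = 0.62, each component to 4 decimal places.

-1.6160, 1.7233

Heun on (x,y): k1 = f(t_n, state_n); k2 = f(t_n + h, state_n + h·k1); state_{n+1} = state_n + (h/2)·(k1 + k2).
0.500000: (-1.600000, 1.420000)
  k1 = (-0.369996, 2.272000)
  predictor → (-1.644400, 1.692640)
  k2 = (0.103269, 2.783376)
  → (-1.616004, 1.723323)
(x(0.62), y(0.62)) ≈ (-1.6160, 1.7233)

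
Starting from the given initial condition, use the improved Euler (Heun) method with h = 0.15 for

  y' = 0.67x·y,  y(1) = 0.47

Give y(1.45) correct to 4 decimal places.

Heun: k1 = f(x_n, y_n); k2 = f(x_n + h, y_n + h·k1); y_{n+1} = y_n + (h/2)·(k1 + k2).
x=1.000000, y=0.470000:
  k1 = f(1.000000, 0.470000) = 0.314900
  k2 = f(1.150000, 0.517235) = 0.398530
  y ← 0.470000 + (0.15/2)·(0.314900 + 0.398530) = 0.523507
x=1.150000, y=0.523507:
  k1 = f(1.150000, 0.523507) = 0.403362
  k2 = f(1.300000, 0.584012) = 0.508674
  y ← 0.523507 + (0.15/2)·(0.403362 + 0.508674) = 0.591910
x=1.300000, y=0.591910:
  k1 = f(1.300000, 0.591910) = 0.515554
  k2 = f(1.450000, 0.669243) = 0.650170
  y ← 0.591910 + (0.15/2)·(0.515554 + 0.650170) = 0.679339
y(1.45) ≈ 0.6793

0.6793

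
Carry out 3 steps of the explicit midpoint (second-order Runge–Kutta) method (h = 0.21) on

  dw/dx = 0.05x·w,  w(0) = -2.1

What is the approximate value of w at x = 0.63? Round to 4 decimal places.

Midpoint: k1 = f(x_n, w_n); k2 = f(x_n + h/2, w_n + (h/2)·k1); w_{n+1} = w_n + h·k2.
x=0.000000, w=-2.100000:
  k1 = f(0.000000, -2.100000) = 0.000000
  k2 = f(0.105000, -2.100000) = -0.011025
  w ← -2.100000 + 0.21·(-0.011025) = -2.102315
x=0.210000, w=-2.102315:
  k1 = f(0.210000, -2.102315) = -0.022074
  k2 = f(0.315000, -2.104633) = -0.033148
  w ← -2.102315 + 0.21·(-0.033148) = -2.109276
x=0.420000, w=-2.109276:
  k1 = f(0.420000, -2.109276) = -0.044295
  k2 = f(0.525000, -2.113927) = -0.055491
  w ← -2.109276 + 0.21·(-0.055491) = -2.120929
w(0.63) ≈ -2.1209

-2.1209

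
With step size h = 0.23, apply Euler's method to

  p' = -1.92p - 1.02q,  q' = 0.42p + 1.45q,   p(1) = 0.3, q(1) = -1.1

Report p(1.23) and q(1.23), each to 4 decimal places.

Euler on (p,q): p_{n+1} = p_n + h·p', q_{n+1} = q_n + h·q'.
1.000000: (0.300000, -1.100000); f=(0.546000, -1.469000) → (0.425580, -1.437870)
(p(1.23), q(1.23)) ≈ (0.4256, -1.4379)

0.4256, -1.4379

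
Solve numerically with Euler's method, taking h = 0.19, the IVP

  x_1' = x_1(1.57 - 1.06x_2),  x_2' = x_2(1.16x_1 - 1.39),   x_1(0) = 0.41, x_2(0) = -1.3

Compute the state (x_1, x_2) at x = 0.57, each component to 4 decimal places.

Euler on (x_1,x_2): x_1_{n+1} = x_1_n + h·x_1', x_2_{n+1} = x_2_n + h·x_2'.
0.000000: (0.410000, -1.300000); f=(1.208680, 1.188720) → (0.639649, -1.074143)
0.190000: (0.639649, -1.074143); f=(1.732549, 0.696052) → (0.968833, -0.941893)
0.380000: (0.968833, -0.941893); f=(2.488358, 0.250688) → (1.441622, -0.894263)
(x_1(0.57), x_2(0.57)) ≈ (1.4416, -0.8943)

1.4416, -0.8943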